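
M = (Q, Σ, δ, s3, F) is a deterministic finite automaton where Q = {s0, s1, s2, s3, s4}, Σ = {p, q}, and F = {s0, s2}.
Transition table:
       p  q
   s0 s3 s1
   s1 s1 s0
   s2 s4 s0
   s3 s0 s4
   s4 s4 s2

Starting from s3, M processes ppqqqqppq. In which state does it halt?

s3 --p--> s0
s0 --p--> s3
s3 --q--> s4
s4 --q--> s2
s2 --q--> s0
s0 --q--> s1
s1 --p--> s1
s1 --p--> s1
s1 --q--> s0

s0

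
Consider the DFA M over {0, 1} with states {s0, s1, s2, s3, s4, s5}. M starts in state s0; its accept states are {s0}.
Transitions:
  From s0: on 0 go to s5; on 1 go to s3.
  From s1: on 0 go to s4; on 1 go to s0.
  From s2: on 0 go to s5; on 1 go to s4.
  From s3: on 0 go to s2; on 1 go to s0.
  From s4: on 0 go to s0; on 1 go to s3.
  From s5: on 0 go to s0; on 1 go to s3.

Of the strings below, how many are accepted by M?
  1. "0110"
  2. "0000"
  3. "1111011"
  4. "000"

"0110": rejected
"0000": accepted
"1111011": accepted
"000": rejected

2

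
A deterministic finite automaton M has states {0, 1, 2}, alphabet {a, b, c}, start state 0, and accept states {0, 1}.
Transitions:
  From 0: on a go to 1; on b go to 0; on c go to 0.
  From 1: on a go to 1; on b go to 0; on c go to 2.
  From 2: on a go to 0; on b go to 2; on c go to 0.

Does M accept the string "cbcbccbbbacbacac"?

rejected

0 --c--> 0
0 --b--> 0
0 --c--> 0
0 --b--> 0
0 --c--> 0
0 --c--> 0
0 --b--> 0
0 --b--> 0
0 --b--> 0
0 --a--> 1
1 --c--> 2
2 --b--> 2
2 --a--> 0
0 --c--> 0
0 --a--> 1
1 --c--> 2
End in state 2, which is not an accepting state.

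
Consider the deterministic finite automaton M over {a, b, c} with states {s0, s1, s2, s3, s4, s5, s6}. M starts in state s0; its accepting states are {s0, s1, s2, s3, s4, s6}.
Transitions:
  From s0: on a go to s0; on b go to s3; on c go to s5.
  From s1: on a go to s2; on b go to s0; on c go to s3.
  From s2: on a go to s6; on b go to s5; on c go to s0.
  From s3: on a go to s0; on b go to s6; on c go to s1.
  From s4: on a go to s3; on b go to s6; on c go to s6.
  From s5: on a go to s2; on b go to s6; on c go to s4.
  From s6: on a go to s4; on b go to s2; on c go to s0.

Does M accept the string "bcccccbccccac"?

s0 --b--> s3
s3 --c--> s1
s1 --c--> s3
s3 --c--> s1
s1 --c--> s3
s3 --c--> s1
s1 --b--> s0
s0 --c--> s5
s5 --c--> s4
s4 --c--> s6
s6 --c--> s0
s0 --a--> s0
s0 --c--> s5
End in state s5, which is not an accepting state.

rejected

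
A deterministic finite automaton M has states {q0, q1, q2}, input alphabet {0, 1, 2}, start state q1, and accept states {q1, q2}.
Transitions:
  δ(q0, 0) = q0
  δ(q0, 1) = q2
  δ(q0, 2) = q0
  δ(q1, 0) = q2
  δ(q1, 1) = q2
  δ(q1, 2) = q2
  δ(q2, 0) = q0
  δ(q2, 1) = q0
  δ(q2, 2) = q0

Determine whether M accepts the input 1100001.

q1 --1--> q2
q2 --1--> q0
q0 --0--> q0
q0 --0--> q0
q0 --0--> q0
q0 --0--> q0
q0 --1--> q2
End in state q2, which is an accepting state.

accepted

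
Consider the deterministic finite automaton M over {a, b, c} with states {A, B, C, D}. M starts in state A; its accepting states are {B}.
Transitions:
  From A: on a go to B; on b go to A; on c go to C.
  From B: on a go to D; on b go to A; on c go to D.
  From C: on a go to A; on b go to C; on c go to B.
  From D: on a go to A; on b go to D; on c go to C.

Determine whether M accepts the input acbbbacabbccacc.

accepted

A --a--> B
B --c--> D
D --b--> D
D --b--> D
D --b--> D
D --a--> A
A --c--> C
C --a--> A
A --b--> A
A --b--> A
A --c--> C
C --c--> B
B --a--> D
D --c--> C
C --c--> B
End in state B, which is an accepting state.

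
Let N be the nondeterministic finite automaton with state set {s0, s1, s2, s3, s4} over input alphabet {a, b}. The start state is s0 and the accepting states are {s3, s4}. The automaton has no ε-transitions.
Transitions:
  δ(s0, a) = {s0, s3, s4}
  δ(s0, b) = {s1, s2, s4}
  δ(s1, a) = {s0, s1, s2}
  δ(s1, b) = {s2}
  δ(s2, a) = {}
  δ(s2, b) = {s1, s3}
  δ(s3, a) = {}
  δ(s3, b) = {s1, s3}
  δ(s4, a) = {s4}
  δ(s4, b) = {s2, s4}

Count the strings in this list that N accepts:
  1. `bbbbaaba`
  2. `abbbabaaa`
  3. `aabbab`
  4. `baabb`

4

`bbbbaaba`: accepted
`abbbabaaa`: accepted
`aabbab`: accepted
`baabb`: accepted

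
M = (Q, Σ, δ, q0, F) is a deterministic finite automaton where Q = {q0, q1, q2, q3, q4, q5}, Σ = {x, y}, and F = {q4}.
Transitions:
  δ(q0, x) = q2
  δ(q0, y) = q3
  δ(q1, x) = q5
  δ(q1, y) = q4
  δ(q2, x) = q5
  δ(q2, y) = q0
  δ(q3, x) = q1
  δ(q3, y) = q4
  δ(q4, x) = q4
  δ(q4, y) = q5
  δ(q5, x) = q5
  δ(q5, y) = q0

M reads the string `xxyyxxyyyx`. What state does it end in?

q4

q0 --x--> q2
q2 --x--> q5
q5 --y--> q0
q0 --y--> q3
q3 --x--> q1
q1 --x--> q5
q5 --y--> q0
q0 --y--> q3
q3 --y--> q4
q4 --x--> q4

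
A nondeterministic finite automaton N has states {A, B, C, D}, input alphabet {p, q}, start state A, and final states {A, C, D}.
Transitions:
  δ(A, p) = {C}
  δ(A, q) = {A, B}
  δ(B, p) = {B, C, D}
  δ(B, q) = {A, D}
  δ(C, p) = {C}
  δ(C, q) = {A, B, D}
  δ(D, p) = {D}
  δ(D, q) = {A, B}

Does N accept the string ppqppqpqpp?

Start: {A}
read p: {C}
read p: {C}
read q: {A, B, D}
read p: {B, C, D}
read p: {B, C, D}
read q: {A, B, D}
read p: {B, C, D}
read q: {A, B, D}
read p: {B, C, D}
read p: {B, C, D}
Reachable ∩ accepting = {C, D} — nonempty.

accepted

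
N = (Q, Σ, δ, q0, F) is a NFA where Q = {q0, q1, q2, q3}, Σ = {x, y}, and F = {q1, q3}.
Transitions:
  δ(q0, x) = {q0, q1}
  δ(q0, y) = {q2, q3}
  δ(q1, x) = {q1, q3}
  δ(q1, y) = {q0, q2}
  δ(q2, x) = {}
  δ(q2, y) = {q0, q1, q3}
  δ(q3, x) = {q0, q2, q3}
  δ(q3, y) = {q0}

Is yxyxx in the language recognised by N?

accepted

Start: {q0}
read y: {q2, q3}
read x: {q0, q2, q3}
read y: {q0, q1, q2, q3}
read x: {q0, q1, q2, q3}
read x: {q0, q1, q2, q3}
Reachable ∩ accepting = {q1, q3} — nonempty.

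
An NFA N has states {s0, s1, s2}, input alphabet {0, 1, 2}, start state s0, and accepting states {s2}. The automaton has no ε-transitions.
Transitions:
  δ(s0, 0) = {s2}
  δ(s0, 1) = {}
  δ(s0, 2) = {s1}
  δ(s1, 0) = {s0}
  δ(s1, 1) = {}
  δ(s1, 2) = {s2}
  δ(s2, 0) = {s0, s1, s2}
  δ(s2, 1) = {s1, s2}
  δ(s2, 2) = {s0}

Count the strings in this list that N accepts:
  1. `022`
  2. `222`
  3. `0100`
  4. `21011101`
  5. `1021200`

`022`: rejected
`222`: rejected
`0100`: accepted
`21011101`: rejected
`1021200`: rejected

1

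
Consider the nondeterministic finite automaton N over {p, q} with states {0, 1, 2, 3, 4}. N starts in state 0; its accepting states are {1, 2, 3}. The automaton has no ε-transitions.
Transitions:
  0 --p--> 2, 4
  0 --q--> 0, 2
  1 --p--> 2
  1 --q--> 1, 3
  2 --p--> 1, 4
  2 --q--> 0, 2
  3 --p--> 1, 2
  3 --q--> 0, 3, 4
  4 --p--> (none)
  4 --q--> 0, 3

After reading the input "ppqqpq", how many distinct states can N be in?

4

Start: {0}
read p: {2, 4}
read p: {1, 4}
read q: {0, 1, 3}
read q: {0, 1, 2, 3, 4}
read p: {1, 2, 4}
read q: {0, 1, 2, 3}
Final reachable set {0, 1, 2, 3} has 4 states.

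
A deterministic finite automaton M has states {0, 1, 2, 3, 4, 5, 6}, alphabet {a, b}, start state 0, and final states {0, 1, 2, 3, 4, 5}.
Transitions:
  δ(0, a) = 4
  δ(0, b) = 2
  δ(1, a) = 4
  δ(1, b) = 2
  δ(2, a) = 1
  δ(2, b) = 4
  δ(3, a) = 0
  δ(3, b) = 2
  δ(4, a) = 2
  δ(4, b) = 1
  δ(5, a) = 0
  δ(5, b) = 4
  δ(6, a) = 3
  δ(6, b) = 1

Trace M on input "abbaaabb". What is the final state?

0 --a--> 4
4 --b--> 1
1 --b--> 2
2 --a--> 1
1 --a--> 4
4 --a--> 2
2 --b--> 4
4 --b--> 1

1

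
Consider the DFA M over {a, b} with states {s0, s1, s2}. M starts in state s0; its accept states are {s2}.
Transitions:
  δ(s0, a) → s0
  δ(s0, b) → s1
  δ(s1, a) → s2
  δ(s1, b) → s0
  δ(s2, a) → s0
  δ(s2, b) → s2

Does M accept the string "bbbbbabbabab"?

accepted

s0 --b--> s1
s1 --b--> s0
s0 --b--> s1
s1 --b--> s0
s0 --b--> s1
s1 --a--> s2
s2 --b--> s2
s2 --b--> s2
s2 --a--> s0
s0 --b--> s1
s1 --a--> s2
s2 --b--> s2
End in state s2, which is an accepting state.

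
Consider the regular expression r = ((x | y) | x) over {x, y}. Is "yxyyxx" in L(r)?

Neither (x|y) nor x matches yxyyxx.

no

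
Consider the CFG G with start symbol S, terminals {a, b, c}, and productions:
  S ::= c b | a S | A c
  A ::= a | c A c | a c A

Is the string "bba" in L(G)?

no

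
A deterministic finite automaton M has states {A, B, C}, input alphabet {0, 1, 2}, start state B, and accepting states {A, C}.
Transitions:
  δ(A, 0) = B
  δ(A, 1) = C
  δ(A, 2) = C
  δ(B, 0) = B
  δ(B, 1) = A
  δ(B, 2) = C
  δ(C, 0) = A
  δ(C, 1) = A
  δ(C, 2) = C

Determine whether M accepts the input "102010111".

B --1--> A
A --0--> B
B --2--> C
C --0--> A
A --1--> C
C --0--> A
A --1--> C
C --1--> A
A --1--> C
End in state C, which is an accepting state.

accepted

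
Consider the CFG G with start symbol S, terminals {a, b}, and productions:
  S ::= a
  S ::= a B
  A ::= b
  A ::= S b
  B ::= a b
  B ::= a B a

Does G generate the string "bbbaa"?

no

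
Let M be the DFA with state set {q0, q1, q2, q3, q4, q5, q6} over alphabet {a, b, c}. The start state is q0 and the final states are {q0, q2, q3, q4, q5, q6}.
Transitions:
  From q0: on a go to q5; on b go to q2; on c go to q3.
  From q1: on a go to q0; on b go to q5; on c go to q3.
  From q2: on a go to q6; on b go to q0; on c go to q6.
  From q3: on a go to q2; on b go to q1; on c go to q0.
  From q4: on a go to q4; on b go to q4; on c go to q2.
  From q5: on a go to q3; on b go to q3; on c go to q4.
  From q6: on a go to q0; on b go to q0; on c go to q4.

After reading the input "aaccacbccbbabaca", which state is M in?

q0

q0 --a--> q5
q5 --a--> q3
q3 --c--> q0
q0 --c--> q3
q3 --a--> q2
q2 --c--> q6
q6 --b--> q0
q0 --c--> q3
q3 --c--> q0
q0 --b--> q2
q2 --b--> q0
q0 --a--> q5
q5 --b--> q3
q3 --a--> q2
q2 --c--> q6
q6 --a--> q0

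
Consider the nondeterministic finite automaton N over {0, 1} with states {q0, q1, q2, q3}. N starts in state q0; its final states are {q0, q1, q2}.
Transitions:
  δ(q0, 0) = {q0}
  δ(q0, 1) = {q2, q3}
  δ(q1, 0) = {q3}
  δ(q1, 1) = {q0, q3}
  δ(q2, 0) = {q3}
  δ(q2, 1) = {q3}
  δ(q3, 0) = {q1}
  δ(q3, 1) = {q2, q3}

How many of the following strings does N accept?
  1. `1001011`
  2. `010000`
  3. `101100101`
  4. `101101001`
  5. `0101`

5

`1001011`: accepted
`010000`: accepted
`101100101`: accepted
`101101001`: accepted
`0101`: accepted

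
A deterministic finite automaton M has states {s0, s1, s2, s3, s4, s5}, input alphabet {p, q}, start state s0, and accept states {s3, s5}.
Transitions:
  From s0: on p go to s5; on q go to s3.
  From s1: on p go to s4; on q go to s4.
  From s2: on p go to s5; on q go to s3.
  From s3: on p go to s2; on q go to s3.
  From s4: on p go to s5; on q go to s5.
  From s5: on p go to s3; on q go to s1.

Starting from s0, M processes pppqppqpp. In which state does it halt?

s5

s0 --p--> s5
s5 --p--> s3
s3 --p--> s2
s2 --q--> s3
s3 --p--> s2
s2 --p--> s5
s5 --q--> s1
s1 --p--> s4
s4 --p--> s5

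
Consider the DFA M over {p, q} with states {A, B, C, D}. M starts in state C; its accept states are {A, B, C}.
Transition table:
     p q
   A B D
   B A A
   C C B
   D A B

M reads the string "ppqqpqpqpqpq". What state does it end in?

C --p--> C
C --p--> C
C --q--> B
B --q--> A
A --p--> B
B --q--> A
A --p--> B
B --q--> A
A --p--> B
B --q--> A
A --p--> B
B --q--> A

A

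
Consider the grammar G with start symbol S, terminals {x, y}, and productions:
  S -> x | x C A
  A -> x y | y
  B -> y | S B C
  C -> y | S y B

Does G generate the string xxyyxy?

S ⇒ xCA ⇒ xSyBA ⇒ xxyBA ⇒ xxyyA ⇒ xxyyxy

yes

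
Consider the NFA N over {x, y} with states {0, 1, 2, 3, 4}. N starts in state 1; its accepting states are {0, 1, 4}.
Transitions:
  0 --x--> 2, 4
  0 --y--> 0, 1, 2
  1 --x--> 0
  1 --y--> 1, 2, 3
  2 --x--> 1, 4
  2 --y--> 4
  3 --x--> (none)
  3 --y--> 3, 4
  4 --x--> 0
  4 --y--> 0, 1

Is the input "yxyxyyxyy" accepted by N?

accepted

Start: {1}
read y: {1, 2, 3}
read x: {0, 1, 4}
read y: {0, 1, 2, 3}
read x: {0, 1, 2, 4}
read y: {0, 1, 2, 3, 4}
read y: {0, 1, 2, 3, 4}
read x: {0, 1, 2, 4}
read y: {0, 1, 2, 3, 4}
read y: {0, 1, 2, 3, 4}
Reachable ∩ accepting = {0, 1, 4} — nonempty.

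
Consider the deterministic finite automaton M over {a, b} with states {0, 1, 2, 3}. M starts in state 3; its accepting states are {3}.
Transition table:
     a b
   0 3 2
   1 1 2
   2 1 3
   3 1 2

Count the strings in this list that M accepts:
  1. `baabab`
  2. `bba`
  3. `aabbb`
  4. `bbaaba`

0

`baabab`: rejected
`bba`: rejected
`aabbb`: rejected
`bbaaba`: rejected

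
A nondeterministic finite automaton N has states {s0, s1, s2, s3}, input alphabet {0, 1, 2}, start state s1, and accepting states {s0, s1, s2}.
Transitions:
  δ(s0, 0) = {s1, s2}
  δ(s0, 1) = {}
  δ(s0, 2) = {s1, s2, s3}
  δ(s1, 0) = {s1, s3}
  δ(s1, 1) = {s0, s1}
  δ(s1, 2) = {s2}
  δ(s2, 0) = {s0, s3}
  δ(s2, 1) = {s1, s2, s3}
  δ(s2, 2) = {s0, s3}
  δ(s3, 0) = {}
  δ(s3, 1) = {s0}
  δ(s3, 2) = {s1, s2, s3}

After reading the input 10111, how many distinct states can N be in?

Start: {s1}
read 1: {s0, s1}
read 0: {s1, s2, s3}
read 1: {s0, s1, s2, s3}
read 1: {s0, s1, s2, s3}
read 1: {s0, s1, s2, s3}
Final reachable set {s0, s1, s2, s3} has 4 states.

4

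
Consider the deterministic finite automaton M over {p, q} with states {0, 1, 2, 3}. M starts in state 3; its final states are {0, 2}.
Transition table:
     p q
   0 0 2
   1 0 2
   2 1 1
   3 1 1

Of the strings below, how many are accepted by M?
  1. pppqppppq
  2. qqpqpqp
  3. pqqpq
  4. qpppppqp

pppqppppq: accepted
qqpqpqp: rejected
pqqpq: accepted
qpppppqp: rejected

2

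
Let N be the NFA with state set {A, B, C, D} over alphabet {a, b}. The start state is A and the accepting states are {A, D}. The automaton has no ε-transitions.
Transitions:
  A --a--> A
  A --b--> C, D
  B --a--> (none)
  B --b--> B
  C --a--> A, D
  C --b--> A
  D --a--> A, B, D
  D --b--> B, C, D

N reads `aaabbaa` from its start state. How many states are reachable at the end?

Start: {A}
read a: {A}
read a: {A}
read a: {A}
read b: {C, D}
read b: {A, B, C, D}
read a: {A, B, D}
read a: {A, B, D}
Final reachable set {A, B, D} has 3 states.

3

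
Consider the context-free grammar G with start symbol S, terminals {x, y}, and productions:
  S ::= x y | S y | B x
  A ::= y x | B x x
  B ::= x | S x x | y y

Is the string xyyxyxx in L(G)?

no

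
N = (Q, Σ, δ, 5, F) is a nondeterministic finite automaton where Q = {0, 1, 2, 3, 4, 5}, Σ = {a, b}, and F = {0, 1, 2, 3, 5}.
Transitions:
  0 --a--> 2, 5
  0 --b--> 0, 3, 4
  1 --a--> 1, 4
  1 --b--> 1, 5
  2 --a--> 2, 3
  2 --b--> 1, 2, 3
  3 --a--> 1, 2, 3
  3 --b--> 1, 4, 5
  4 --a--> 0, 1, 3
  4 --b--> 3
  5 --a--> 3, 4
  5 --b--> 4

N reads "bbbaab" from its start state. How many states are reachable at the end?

6

Start: {5}
read b: {4}
read b: {3}
read b: {1, 4, 5}
read a: {0, 1, 3, 4}
read a: {0, 1, 2, 3, 4, 5}
read b: {0, 1, 2, 3, 4, 5}
Final reachable set {0, 1, 2, 3, 4, 5} has 6 states.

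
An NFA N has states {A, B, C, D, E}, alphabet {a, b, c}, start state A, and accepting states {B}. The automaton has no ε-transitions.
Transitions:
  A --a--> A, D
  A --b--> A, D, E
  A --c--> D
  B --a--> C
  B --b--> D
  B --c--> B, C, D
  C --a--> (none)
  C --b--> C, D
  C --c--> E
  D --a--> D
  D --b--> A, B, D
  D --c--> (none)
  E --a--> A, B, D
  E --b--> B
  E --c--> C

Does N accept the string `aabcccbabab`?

Start: {A}
read a: {A, D}
read a: {A, D}
read b: {A, B, D, E}
read c: {B, C, D}
read c: {B, C, D, E}
read c: {B, C, D, E}
read b: {A, B, C, D}
read a: {A, C, D}
read b: {A, B, C, D, E}
read a: {A, B, C, D}
read b: {A, B, C, D, E}
Reachable ∩ accepting = {B} — nonempty.

accepted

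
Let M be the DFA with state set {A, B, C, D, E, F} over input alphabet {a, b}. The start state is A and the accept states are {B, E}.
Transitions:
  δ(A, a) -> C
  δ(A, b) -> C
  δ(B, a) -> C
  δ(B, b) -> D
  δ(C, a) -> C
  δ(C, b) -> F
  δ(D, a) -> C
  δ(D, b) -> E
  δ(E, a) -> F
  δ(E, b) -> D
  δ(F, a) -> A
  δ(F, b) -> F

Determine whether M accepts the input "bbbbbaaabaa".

A --b--> C
C --b--> F
F --b--> F
F --b--> F
F --b--> F
F --a--> A
A --a--> C
C --a--> C
C --b--> F
F --a--> A
A --a--> C
End in state C, which is not an accepting state.

rejected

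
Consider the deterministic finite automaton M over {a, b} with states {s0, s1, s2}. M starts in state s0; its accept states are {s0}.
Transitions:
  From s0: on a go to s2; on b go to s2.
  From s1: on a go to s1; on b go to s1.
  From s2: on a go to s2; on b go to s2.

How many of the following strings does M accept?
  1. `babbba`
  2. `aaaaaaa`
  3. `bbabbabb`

0

`babbba`: rejected
`aaaaaaa`: rejected
`bbabbabb`: rejected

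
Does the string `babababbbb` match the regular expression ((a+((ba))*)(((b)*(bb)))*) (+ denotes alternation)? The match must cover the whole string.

Split as bababa·bbbb: (a+((ba))*) matches bababa and (((b)*(bb)))* matches bbbb.

yes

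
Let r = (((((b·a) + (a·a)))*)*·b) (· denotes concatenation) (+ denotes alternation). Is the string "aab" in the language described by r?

yes

Split as aa·b: ((((b·a)+(a·a)))*)* matches aa and b matches b.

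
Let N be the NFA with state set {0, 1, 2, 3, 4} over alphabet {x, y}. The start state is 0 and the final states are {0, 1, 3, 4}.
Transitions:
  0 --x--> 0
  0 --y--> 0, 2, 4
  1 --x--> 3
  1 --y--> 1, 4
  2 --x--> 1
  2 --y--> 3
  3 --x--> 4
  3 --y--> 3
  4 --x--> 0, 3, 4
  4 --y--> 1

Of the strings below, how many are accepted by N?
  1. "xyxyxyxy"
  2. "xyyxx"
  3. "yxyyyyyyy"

"xyxyxyxy": accepted
"xyyxx": accepted
"yxyyyyyyy": accepted

3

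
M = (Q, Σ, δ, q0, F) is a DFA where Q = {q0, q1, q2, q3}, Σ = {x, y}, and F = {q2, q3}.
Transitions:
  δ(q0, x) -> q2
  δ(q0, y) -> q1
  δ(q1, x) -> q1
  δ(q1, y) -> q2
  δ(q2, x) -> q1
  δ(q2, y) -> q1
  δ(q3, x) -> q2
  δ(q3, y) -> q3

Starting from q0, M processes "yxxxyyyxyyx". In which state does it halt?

q1

q0 --y--> q1
q1 --x--> q1
q1 --x--> q1
q1 --x--> q1
q1 --y--> q2
q2 --y--> q1
q1 --y--> q2
q2 --x--> q1
q1 --y--> q2
q2 --y--> q1
q1 --x--> q1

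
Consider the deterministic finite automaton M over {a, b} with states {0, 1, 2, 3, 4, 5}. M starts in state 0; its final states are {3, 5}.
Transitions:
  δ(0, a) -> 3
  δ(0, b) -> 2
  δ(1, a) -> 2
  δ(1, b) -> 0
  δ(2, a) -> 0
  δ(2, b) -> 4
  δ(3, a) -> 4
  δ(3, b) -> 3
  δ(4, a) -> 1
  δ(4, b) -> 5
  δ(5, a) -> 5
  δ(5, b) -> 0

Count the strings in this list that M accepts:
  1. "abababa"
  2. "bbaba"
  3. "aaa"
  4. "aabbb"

2

"abababa": accepted
"bbaba": accepted
"aaa": rejected
"aabbb": rejected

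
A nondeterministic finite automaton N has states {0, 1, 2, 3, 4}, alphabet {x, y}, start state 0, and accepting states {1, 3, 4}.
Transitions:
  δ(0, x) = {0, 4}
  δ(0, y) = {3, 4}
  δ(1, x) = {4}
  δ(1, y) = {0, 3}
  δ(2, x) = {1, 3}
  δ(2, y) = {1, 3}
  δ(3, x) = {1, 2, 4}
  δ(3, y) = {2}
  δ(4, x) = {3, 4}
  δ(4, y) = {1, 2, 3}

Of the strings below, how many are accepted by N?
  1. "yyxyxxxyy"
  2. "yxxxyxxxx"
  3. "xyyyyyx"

3

"yyxyxxxyy": accepted
"yxxxyxxxx": accepted
"xyyyyyx": accepted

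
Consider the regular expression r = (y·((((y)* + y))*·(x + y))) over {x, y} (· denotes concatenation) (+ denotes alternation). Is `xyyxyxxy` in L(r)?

No split of xyyxyxxy into u·v has y matching u and ((((y)*+y))*·(x+y)) matching v.

no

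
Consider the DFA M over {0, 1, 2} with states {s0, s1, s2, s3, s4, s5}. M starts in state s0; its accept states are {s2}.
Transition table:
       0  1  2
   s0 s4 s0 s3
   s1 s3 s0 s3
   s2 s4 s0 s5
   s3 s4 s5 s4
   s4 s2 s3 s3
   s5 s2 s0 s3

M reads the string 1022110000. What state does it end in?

s4

s0 --1--> s0
s0 --0--> s4
s4 --2--> s3
s3 --2--> s4
s4 --1--> s3
s3 --1--> s5
s5 --0--> s2
s2 --0--> s4
s4 --0--> s2
s2 --0--> s4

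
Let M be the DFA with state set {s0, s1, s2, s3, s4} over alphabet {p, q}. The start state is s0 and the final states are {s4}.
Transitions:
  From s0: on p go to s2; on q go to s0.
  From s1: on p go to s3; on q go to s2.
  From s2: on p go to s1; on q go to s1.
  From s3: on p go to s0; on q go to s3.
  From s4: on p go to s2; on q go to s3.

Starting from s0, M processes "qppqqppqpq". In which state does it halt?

s0 --q--> s0
s0 --p--> s2
s2 --p--> s1
s1 --q--> s2
s2 --q--> s1
s1 --p--> s3
s3 --p--> s0
s0 --q--> s0
s0 --p--> s2
s2 --q--> s1

s1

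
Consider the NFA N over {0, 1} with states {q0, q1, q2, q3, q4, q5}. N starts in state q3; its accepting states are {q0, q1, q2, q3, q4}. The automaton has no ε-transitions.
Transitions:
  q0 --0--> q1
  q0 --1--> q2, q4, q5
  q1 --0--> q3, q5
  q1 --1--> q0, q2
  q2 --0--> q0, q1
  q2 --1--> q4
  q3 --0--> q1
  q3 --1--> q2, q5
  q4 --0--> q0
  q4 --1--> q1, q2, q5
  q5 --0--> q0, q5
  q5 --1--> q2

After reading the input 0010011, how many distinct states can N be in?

4

Start: {q3}
read 0: {q1}
read 0: {q3, q5}
read 1: {q2, q5}
read 0: {q0, q1, q5}
read 0: {q0, q1, q3, q5}
read 1: {q0, q2, q4, q5}
read 1: {q1, q2, q4, q5}
Final reachable set {q1, q2, q4, q5} has 4 states.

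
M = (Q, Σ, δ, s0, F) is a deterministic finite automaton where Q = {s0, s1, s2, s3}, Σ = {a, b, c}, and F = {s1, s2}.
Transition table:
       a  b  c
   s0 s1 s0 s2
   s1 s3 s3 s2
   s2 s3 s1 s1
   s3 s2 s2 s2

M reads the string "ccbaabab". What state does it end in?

s2

s0 --c--> s2
s2 --c--> s1
s1 --b--> s3
s3 --a--> s2
s2 --a--> s3
s3 --b--> s2
s2 --a--> s3
s3 --b--> s2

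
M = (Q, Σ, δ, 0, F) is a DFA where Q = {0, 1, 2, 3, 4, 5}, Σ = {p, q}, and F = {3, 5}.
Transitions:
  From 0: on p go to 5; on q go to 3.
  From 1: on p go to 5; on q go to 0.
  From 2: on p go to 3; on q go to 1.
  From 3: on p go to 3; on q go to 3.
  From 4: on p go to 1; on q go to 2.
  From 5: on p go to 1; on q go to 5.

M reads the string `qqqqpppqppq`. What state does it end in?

3

0 --q--> 3
3 --q--> 3
3 --q--> 3
3 --q--> 3
3 --p--> 3
3 --p--> 3
3 --p--> 3
3 --q--> 3
3 --p--> 3
3 --p--> 3
3 --q--> 3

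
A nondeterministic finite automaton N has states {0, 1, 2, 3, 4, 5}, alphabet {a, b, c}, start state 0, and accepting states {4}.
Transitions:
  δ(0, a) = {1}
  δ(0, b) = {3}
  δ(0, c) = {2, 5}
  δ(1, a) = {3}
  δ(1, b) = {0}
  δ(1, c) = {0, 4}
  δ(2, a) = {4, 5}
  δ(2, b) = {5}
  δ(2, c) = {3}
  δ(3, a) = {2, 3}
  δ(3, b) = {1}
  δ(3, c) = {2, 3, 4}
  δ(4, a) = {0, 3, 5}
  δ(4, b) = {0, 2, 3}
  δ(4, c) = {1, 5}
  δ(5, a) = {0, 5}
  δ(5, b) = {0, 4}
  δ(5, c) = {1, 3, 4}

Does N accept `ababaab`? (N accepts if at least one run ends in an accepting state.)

Start: {0}
read a: {1}
read b: {0}
read a: {1}
read b: {0}
read a: {1}
read a: {3}
read b: {1}
Reachable ∩ accepting = {} — empty.

rejected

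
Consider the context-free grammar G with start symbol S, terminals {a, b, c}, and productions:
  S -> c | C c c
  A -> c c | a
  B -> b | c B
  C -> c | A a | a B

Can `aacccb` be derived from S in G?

no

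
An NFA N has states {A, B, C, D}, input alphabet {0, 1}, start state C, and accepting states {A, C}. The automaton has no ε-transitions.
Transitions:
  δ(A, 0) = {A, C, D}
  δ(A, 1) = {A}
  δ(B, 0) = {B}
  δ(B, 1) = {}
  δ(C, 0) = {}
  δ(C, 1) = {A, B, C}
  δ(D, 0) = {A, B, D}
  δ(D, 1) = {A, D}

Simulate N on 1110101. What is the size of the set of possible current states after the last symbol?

4

Start: {C}
read 1: {A, B, C}
read 1: {A, B, C}
read 1: {A, B, C}
read 0: {A, B, C, D}
read 1: {A, B, C, D}
read 0: {A, B, C, D}
read 1: {A, B, C, D}
Final reachable set {A, B, C, D} has 4 states.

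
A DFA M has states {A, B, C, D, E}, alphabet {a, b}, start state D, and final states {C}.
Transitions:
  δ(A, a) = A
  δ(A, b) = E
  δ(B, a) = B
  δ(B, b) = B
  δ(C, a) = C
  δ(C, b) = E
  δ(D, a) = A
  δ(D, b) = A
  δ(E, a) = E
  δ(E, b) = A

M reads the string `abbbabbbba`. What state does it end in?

D --a--> A
A --b--> E
E --b--> A
A --b--> E
E --a--> E
E --b--> A
A --b--> E
E --b--> A
A --b--> E
E --a--> E

E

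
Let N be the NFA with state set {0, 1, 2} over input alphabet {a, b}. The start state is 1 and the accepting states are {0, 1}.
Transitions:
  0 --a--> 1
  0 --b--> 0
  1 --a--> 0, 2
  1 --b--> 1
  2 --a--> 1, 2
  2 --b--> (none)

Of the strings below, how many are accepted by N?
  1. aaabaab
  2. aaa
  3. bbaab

aaabaab: accepted
aaa: accepted
bbaab: accepted

3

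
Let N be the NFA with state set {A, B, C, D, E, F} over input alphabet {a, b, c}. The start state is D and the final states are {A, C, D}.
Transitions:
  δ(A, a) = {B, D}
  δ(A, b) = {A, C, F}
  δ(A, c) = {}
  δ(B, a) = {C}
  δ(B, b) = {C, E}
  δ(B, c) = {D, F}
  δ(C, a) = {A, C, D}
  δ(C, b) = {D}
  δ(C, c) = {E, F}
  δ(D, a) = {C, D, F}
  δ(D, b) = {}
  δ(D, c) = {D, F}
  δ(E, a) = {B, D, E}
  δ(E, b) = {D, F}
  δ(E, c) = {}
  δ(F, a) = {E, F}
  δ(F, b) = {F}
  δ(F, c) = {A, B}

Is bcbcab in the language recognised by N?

Start: {D}
read b: {}
The reachable set is empty and stays empty for the remaining 5 symbols.
Reachable ∩ accepting = {} — empty.

rejected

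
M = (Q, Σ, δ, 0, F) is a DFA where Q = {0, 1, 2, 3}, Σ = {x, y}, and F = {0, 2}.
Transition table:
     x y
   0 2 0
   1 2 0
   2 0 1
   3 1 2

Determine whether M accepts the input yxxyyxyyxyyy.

0 --y--> 0
0 --x--> 2
2 --x--> 0
0 --y--> 0
0 --y--> 0
0 --x--> 2
2 --y--> 1
1 --y--> 0
0 --x--> 2
2 --y--> 1
1 --y--> 0
0 --y--> 0
End in state 0, which is an accepting state.

accepted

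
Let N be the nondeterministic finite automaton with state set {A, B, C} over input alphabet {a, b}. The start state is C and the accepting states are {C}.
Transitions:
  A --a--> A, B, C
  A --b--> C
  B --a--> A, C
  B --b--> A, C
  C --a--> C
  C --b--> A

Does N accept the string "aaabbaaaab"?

rejected

Start: {C}
read a: {C}
read a: {C}
read a: {C}
read b: {A}
read b: {C}
read a: {C}
read a: {C}
read a: {C}
read a: {C}
read b: {A}
Reachable ∩ accepting = {} — empty.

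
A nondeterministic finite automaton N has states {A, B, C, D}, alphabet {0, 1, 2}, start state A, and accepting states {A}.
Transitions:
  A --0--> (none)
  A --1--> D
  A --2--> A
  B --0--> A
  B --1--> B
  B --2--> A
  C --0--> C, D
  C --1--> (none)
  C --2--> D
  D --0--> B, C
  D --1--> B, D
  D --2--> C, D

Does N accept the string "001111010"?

rejected

Start: {A}
read 0: {}
The reachable set is empty and stays empty for the remaining 8 symbols.
Reachable ∩ accepting = {} — empty.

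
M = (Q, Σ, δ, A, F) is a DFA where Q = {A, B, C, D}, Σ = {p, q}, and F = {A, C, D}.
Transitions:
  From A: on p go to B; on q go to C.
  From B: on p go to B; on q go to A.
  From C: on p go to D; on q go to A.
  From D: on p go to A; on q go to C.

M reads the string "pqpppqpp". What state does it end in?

A --p--> B
B --q--> A
A --p--> B
B --p--> B
B --p--> B
B --q--> A
A --p--> B
B --p--> B

B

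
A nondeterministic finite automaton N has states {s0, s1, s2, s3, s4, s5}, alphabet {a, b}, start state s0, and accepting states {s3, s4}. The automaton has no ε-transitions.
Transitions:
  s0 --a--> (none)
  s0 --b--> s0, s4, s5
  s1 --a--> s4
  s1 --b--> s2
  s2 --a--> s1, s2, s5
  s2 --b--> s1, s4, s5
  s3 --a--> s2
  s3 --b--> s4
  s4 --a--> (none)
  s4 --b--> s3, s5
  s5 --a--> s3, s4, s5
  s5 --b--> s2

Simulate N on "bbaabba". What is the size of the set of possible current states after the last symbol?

Start: {s0}
read b: {s0, s4, s5}
read b: {s0, s2, s3, s4, s5}
read a: {s1, s2, s3, s4, s5}
read a: {s1, s2, s3, s4, s5}
read b: {s1, s2, s3, s4, s5}
read b: {s1, s2, s3, s4, s5}
read a: {s1, s2, s3, s4, s5}
Final reachable set {s1, s2, s3, s4, s5} has 5 states.

5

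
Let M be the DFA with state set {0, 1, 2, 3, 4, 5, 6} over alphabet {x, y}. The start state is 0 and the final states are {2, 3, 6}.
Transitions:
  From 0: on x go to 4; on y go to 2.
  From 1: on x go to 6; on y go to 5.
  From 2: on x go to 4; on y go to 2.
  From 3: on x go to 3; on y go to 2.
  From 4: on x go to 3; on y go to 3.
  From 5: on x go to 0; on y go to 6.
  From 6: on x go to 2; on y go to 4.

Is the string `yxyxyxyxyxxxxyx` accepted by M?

rejected

0 --y--> 2
2 --x--> 4
4 --y--> 3
3 --x--> 3
3 --y--> 2
2 --x--> 4
4 --y--> 3
3 --x--> 3
3 --y--> 2
2 --x--> 4
4 --x--> 3
3 --x--> 3
3 --x--> 3
3 --y--> 2
2 --x--> 4
End in state 4, which is not an accepting state.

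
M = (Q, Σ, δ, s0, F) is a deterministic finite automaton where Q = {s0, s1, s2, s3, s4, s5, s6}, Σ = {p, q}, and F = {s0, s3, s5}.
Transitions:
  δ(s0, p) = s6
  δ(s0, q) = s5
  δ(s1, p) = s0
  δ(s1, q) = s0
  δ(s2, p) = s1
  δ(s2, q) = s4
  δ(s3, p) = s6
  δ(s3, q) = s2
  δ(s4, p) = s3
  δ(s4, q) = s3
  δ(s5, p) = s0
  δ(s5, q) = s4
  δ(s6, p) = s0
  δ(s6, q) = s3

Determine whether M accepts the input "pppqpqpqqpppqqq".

s0 --p--> s6
s6 --p--> s0
s0 --p--> s6
s6 --q--> s3
s3 --p--> s6
s6 --q--> s3
s3 --p--> s6
s6 --q--> s3
s3 --q--> s2
s2 --p--> s1
s1 --p--> s0
s0 --p--> s6
s6 --q--> s3
s3 --q--> s2
s2 --q--> s4
End in state s4, which is not an accepting state.

rejected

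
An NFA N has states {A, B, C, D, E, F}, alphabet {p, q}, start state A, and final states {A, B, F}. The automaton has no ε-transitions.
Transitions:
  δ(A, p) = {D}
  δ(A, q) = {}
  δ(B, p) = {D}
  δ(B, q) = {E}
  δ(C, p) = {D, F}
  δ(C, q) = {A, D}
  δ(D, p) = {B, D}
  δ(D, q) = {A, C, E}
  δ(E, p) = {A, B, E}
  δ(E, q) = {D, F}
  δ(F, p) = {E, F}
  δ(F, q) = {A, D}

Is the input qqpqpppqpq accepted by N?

rejected

Start: {A}
read q: {}
The reachable set is empty and stays empty for the remaining 9 symbols.
Reachable ∩ accepting = {} — empty.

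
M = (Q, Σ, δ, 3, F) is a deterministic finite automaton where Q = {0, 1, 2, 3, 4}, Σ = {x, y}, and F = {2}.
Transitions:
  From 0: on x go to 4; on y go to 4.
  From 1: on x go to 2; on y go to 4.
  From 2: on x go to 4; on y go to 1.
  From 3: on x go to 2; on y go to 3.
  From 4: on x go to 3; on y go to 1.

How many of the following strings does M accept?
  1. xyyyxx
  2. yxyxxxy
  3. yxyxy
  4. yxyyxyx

xyyyxx: rejected
yxyxxxy: rejected
yxyxy: rejected
yxyyxyx: accepted

1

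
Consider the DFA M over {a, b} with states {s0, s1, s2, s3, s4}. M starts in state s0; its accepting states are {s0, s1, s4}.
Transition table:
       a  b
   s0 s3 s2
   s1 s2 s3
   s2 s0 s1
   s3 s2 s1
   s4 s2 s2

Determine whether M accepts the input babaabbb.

s0 --b--> s2
s2 --a--> s0
s0 --b--> s2
s2 --a--> s0
s0 --a--> s3
s3 --b--> s1
s1 --b--> s3
s3 --b--> s1
End in state s1, which is an accepting state.

accepted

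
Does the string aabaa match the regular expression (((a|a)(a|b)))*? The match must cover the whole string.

aabaa cannot be split into zero or more pieces each matching ((a|a)(a|b)).

no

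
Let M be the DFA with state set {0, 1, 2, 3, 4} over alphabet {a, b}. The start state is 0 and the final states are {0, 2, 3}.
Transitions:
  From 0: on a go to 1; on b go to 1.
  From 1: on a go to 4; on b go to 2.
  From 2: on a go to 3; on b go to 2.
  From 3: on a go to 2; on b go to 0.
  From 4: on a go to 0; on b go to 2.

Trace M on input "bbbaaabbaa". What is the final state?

0

0 --b--> 1
1 --b--> 2
2 --b--> 2
2 --a--> 3
3 --a--> 2
2 --a--> 3
3 --b--> 0
0 --b--> 1
1 --a--> 4
4 --a--> 0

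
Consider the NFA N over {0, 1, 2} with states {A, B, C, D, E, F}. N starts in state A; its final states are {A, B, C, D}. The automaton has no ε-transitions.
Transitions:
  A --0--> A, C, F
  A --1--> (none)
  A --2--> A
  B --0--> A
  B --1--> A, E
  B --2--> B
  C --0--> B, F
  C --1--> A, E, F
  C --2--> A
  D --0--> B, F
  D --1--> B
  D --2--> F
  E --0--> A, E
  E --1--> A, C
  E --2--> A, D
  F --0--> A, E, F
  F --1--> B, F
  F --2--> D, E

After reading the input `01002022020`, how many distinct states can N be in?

Start: {A}
read 0: {A, C, F}
read 1: {A, B, E, F}
read 0: {A, C, E, F}
read 0: {A, B, C, E, F}
read 2: {A, B, D, E}
read 0: {A, B, C, E, F}
read 2: {A, B, D, E}
read 2: {A, B, D, F}
read 0: {A, B, C, E, F}
read 2: {A, B, D, E}
read 0: {A, B, C, E, F}
Final reachable set {A, B, C, E, F} has 5 states.

5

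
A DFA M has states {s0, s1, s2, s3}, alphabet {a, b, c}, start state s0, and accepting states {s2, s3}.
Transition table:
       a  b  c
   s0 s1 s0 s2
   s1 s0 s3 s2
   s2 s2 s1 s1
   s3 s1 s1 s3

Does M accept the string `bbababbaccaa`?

s0 --b--> s0
s0 --b--> s0
s0 --a--> s1
s1 --b--> s3
s3 --a--> s1
s1 --b--> s3
s3 --b--> s1
s1 --a--> s0
s0 --c--> s2
s2 --c--> s1
s1 --a--> s0
s0 --a--> s1
End in state s1, which is not an accepting state.

rejected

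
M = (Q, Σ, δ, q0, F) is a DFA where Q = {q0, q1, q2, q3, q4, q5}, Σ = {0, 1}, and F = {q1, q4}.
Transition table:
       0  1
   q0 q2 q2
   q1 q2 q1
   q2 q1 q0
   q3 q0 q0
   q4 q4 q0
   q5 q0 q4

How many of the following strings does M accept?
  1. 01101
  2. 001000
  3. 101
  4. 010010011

01101: accepted
001000: rejected
101: accepted
010010011: accepted

3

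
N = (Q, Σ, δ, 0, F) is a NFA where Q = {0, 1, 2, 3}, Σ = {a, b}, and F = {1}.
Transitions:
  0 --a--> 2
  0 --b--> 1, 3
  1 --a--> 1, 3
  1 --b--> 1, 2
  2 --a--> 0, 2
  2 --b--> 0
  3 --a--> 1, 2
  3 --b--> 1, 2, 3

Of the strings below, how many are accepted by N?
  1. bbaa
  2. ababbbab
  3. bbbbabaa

3

bbaa: accepted
ababbbab: accepted
bbbbabaa: accepted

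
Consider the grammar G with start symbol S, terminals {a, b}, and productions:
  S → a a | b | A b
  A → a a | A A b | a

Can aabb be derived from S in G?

yes

S ⇒ Ab ⇒ AAbb ⇒ aAbb ⇒ aabb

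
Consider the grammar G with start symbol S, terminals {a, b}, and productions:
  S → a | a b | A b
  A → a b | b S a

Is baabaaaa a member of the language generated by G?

no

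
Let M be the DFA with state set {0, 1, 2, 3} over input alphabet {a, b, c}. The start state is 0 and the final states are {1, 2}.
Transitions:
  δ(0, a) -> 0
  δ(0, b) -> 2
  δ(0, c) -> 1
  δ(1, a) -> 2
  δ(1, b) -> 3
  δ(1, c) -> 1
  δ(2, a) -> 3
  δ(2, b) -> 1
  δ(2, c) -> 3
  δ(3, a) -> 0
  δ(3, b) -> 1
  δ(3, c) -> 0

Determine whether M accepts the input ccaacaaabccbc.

rejected

0 --c--> 1
1 --c--> 1
1 --a--> 2
2 --a--> 3
3 --c--> 0
0 --a--> 0
0 --a--> 0
0 --a--> 0
0 --b--> 2
2 --c--> 3
3 --c--> 0
0 --b--> 2
2 --c--> 3
End in state 3, which is not an accepting state.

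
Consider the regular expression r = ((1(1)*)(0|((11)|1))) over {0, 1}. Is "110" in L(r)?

yes

Split as 11·0: (1(1)*) matches 11 and (0|((11)|1)) matches 0.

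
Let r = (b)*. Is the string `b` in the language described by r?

yes

Split into 1 piece b; each matches b.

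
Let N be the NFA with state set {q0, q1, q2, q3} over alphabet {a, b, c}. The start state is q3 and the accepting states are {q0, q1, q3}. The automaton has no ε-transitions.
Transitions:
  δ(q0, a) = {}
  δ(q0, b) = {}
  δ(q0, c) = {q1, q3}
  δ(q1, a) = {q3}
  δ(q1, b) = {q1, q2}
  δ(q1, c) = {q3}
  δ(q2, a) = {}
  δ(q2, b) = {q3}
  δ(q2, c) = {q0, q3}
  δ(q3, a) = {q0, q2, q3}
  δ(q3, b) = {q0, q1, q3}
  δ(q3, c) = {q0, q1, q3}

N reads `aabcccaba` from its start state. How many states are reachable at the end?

3

Start: {q3}
read a: {q0, q2, q3}
read a: {q0, q2, q3}
read b: {q0, q1, q3}
read c: {q0, q1, q3}
read c: {q0, q1, q3}
read c: {q0, q1, q3}
read a: {q0, q2, q3}
read b: {q0, q1, q3}
read a: {q0, q2, q3}
Final reachable set {q0, q2, q3} has 3 states.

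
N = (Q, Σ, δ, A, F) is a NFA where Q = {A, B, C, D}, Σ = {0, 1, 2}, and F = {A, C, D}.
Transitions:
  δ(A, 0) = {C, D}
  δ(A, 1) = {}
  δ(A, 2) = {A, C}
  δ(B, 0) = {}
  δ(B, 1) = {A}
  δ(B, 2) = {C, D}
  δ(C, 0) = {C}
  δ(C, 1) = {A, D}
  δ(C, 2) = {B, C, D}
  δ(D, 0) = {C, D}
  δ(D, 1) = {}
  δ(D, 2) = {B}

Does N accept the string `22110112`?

rejected

Start: {A}
read 2: {A, C}
read 2: {A, B, C, D}
read 1: {A, D}
read 1: {}
The reachable set is empty and stays empty for the remaining 4 symbols.
Reachable ∩ accepting = {} — empty.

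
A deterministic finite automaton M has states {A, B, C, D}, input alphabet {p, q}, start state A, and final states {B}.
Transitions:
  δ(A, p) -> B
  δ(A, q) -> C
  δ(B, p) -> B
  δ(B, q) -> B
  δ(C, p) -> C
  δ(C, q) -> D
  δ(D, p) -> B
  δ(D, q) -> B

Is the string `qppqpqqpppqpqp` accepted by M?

accepted

A --q--> C
C --p--> C
C --p--> C
C --q--> D
D --p--> B
B --q--> B
B --q--> B
B --p--> B
B --p--> B
B --p--> B
B --q--> B
B --p--> B
B --q--> B
B --p--> B
End in state B, which is an accepting state.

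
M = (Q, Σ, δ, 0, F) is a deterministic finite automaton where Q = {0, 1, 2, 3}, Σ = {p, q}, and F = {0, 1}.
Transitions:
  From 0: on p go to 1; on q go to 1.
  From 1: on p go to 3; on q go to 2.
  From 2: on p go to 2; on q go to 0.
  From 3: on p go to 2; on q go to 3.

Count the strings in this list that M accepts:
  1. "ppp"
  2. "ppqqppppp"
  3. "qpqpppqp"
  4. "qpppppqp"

"ppp": rejected
"ppqqppppp": rejected
"qpqpppqp": accepted
"qpppppqp": accepted

2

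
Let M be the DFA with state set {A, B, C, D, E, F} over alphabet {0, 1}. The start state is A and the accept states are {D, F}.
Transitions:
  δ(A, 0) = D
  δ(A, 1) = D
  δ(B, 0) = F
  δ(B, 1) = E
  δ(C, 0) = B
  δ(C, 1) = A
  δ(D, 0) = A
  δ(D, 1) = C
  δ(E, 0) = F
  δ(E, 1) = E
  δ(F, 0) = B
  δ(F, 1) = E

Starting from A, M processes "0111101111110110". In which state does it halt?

F

A --0--> D
D --1--> C
C --1--> A
A --1--> D
D --1--> C
C --0--> B
B --1--> E
E --1--> E
E --1--> E
E --1--> E
E --1--> E
E --1--> E
E --0--> F
F --1--> E
E --1--> E
E --0--> F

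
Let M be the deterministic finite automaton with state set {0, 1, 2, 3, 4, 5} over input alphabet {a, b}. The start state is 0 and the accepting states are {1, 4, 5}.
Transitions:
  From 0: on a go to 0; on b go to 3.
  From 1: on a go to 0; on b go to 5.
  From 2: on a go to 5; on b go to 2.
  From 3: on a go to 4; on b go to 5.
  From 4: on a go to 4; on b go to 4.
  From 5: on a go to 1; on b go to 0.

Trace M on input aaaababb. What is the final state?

0 --a--> 0
0 --a--> 0
0 --a--> 0
0 --a--> 0
0 --b--> 3
3 --a--> 4
4 --b--> 4
4 --b--> 4

4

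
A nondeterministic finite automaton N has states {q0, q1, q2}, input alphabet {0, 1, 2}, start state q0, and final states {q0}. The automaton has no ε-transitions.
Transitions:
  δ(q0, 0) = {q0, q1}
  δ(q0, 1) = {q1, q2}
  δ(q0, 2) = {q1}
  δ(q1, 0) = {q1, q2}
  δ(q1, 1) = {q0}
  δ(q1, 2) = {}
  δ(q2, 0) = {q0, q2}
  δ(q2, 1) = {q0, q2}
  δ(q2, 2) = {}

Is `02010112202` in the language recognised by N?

rejected

Start: {q0}
read 0: {q0, q1}
read 2: {q1}
read 0: {q1, q2}
read 1: {q0, q2}
read 0: {q0, q1, q2}
read 1: {q0, q1, q2}
read 1: {q0, q1, q2}
read 2: {q1}
read 2: {}
The reachable set is empty and stays empty for the remaining 2 symbols.
Reachable ∩ accepting = {} — empty.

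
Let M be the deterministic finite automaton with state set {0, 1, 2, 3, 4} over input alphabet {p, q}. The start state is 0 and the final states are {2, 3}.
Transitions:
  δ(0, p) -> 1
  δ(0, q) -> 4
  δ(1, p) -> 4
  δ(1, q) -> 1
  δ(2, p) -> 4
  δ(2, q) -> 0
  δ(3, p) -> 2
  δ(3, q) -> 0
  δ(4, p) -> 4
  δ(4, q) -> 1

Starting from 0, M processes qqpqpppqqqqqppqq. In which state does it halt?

0 --q--> 4
4 --q--> 1
1 --p--> 4
4 --q--> 1
1 --p--> 4
4 --p--> 4
4 --p--> 4
4 --q--> 1
1 --q--> 1
1 --q--> 1
1 --q--> 1
1 --q--> 1
1 --p--> 4
4 --p--> 4
4 --q--> 1
1 --q--> 1

1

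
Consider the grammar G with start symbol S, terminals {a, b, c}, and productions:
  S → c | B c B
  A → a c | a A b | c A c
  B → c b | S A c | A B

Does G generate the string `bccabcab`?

no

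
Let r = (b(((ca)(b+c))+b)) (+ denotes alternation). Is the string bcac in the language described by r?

yes

Split as b·cac: b matches b and (((ca)(b+c))+b) matches cac.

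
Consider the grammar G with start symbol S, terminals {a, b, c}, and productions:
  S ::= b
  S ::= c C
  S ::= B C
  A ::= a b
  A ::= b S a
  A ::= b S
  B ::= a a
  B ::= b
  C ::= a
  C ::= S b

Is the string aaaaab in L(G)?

S ⇒ BC ⇒ aaC ⇒ aaSb ⇒ aaBCb ⇒ aaaaCb ⇒ aaaaab

yes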